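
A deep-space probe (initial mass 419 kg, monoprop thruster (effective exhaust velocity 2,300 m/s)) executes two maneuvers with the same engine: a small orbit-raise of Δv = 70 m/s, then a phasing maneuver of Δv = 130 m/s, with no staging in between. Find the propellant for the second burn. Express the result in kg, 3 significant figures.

propellant for the second burn ≈ 22.3 kg

After the first burn: m = 419 × exp(−70/2300.0) = 419 × 0.97002 = 406.438 kg.
After the second burn: m = 406.438 × exp(−130/2300.0) = 406.438 × 0.94505 = 384.104 kg.
Second-burn propellant = 406.438 − 384.104 = 22.334 kg.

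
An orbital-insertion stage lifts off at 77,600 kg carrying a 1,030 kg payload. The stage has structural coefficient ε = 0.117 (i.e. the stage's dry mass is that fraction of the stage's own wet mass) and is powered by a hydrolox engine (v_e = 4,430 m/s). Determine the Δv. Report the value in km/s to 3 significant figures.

Δv ≈ 9.08 km/s

Stage wet mass = m₀ − payload = 77,600 − 1,030 = 76,570 kg.
Stage dry mass = ε × stage wet mass = 0.117 × 76,570 = 8,958.69 kg.
Burnout mass m_f = stage dry + payload = 8,958.69 + 1,030 = 9,988.69 kg.
By the Tsiolkovsky rocket equation, Δv = v_e · ln(77,600/9,988.69) = 4430.0 × ln(7.769) = 4430.0 × 2.0501 ≈ 9082 m/s.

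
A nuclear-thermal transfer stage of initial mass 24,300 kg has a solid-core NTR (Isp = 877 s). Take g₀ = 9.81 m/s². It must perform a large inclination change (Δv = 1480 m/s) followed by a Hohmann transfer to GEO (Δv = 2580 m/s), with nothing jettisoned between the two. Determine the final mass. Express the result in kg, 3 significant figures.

v_e = Isp · g₀ = 877 × 9.81 = 8603.4 m/s.
After the first burn: m = 24300 × exp(−1480/8603.4) = 24300 × 0.84196 = 20,459.6 kg.
After the second burn: m = 20,459.6 × exp(−2580/8603.4) = 20,459.6 × 0.74091 = 15,158.7 kg.

final mass ≈ 15200 kg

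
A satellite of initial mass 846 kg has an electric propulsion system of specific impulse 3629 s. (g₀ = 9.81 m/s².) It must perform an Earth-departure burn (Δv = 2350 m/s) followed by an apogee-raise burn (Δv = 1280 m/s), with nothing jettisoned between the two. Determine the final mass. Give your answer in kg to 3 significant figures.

final mass ≈ 764 kg

v_e = Isp · g₀ = 3629 × 9.81 = 35600.5 m/s.
After the first burn: m = 846 × exp(−2350/35600.5) = 846 × 0.93612 = 791.958 kg.
After the second burn: m = 791.958 × exp(−1280/35600.5) = 791.958 × 0.96468 = 763.986 kg.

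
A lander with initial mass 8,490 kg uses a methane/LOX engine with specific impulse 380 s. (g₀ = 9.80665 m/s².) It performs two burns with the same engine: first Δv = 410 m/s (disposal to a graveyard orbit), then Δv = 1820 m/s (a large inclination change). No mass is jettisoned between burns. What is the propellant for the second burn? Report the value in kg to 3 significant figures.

propellant for the second burn ≈ 2940 kg

v_e = Isp · g₀ = 380 × 9.80665 = 3726.5 m/s.
After the first burn: m = 8490 × exp(−410/3726.5) = 8490 × 0.89581 = 7,605.43 kg.
After the second burn: m = 7,605.43 × exp(−1820/3726.5) = 7,605.43 × 0.61361 = 4,666.77 kg.
Second-burn propellant = 7,605.43 − 4,666.77 = 2,938.66 kg.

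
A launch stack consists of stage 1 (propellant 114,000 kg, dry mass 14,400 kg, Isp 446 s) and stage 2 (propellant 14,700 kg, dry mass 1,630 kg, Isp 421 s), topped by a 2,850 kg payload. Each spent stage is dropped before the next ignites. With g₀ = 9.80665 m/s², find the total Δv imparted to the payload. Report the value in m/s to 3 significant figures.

Δv ≈ 12500 m/s

Ignition mass of stage 1 = 114,000+14,400 + 14,700+1,630 + 2,850 = 147,580 kg.
Stage 1: m₀ = 147,580 kg, m_f = 147,580 − 114,000 = 33,580 kg; Δv = 446×9.80665×ln(4.395) = 4373.8×1.4804 ≈ 6475 m/s.
Stage 2: m₀ = 19,180 kg, m_f = 19,180 − 14,700 = 4,480 kg; Δv = 421×9.80665×ln(4.281) = 4128.6×1.4542 ≈ 6004 m/s.
Total Δv = 6475 + 6004 = 12479 m/s.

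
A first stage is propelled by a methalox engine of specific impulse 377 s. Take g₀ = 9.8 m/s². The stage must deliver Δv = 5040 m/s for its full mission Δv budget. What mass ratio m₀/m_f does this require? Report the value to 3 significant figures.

mass ratio ≈ 3.91

v_e = Isp · g₀ = 377 × 9.8 = 3694.6 m/s.
m₀/m_f = exp(Δv / v_e) = exp(5040 / 3694.6) = exp(1.3642) = 3.9124.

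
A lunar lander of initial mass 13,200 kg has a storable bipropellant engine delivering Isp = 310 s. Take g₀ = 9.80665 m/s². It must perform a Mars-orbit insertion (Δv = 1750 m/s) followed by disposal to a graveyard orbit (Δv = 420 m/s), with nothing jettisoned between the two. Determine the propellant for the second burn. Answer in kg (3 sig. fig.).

propellant for the second burn ≈ 958 kg

v_e = Isp · g₀ = 310 × 9.80665 = 3040.1 m/s.
After the first burn: m = 13200 × exp(−1750/3040.1) = 13200 × 0.56234 = 7,422.89 kg.
After the second burn: m = 7,422.89 × exp(−420/3040.1) = 7,422.89 × 0.87096 = 6,465.04 kg.
Second-burn propellant = 7,422.89 − 6,465.04 = 957.85 kg.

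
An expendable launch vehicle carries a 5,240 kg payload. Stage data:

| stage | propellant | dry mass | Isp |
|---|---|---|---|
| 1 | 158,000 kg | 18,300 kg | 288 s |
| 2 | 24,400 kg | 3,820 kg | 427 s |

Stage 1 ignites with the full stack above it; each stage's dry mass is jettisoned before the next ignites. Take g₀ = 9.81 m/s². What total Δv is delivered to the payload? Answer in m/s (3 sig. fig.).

Δv ≈ 9430 m/s

Ignition mass of stage 1 = 158,000+18,300 + 24,400+3,820 + 5,240 = 209,760 kg.
Stage 1: m₀ = 209,760 kg, m_f = 209,760 − 158,000 = 51,760 kg; Δv = 288×9.81×ln(4.053) = 2825.3×1.3993 ≈ 3954 m/s.
Stage 2: m₀ = 33,460 kg, m_f = 33,460 − 24,400 = 9,060 kg; Δv = 427×9.81×ln(3.693) = 4188.9×1.3065 ≈ 5473 m/s.
Total Δv = 3954 + 5473 = 9427 m/s.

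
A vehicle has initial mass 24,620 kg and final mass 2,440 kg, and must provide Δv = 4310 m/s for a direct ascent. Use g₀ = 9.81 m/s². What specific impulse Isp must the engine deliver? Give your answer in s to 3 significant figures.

Isp ≈ 190 s

ln(m₀/m_f) = ln(24620/2440) = ln(10.09) = 2.3116.
Rocket equation: v_e = Δv / ln(m₀/m_f) = 4310 / 2.3116 = 1864.5 m/s.
Isp = v_e / g₀ = 1864.5 / 9.81 = 190.1 s.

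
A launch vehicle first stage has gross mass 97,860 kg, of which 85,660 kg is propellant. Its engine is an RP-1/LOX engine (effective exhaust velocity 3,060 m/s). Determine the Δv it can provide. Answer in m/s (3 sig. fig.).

Δv ≈ 6370 m/s

m_f = m₀ − m_prop = 97,860 − 85,660 = 12,200 kg.
Δv = v_e · ln(m₀/m_f) = 3060.0 × ln(8.021) = 3060.0 × 2.0821 ≈ 6371.2 m/s.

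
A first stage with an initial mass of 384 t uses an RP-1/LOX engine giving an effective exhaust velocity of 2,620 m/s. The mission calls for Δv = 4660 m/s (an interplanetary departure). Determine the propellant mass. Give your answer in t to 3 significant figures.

m₀/m_f = exp(Δv / v_e) = exp(4660 / 2620.0) = exp(1.7786) = 5.9217.
m_f = 384 / 5.9217 = 64.8462 t, so propellant = m₀ − m_f = 384 − 64.8462 = 319.1538 t.

propellant mass ≈ 319 t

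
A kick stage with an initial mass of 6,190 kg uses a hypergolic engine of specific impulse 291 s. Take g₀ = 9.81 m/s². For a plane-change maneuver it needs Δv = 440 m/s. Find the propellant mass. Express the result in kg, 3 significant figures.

propellant mass ≈ 884 kg

v_e = Isp · g₀ = 291 × 9.81 = 2854.7 m/s.
By the Tsiolkovsky rocket equation, m₀/m_f = exp(Δv / v_e) = exp(440 / 2854.7) = exp(0.1541) = 1.1666.
m_f = 6,190 / 1.1666 = 5,306.02 kg, so propellant = m₀ − m_f = 6,190 − 5,306.02 = 883.98 kg.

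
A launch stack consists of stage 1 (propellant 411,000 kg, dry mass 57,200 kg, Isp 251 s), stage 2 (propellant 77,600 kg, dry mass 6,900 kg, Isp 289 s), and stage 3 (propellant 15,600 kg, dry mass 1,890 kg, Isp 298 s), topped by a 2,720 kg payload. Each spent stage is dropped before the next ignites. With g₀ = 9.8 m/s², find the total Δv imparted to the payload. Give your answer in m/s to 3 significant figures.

Δv ≈ 11300 m/s

Ignition mass of stage 1 = 411,000+57,200 + 77,600+6,900 + 15,600+1,890 + 2,720 = 572,910 kg.
Stage 1: m₀ = 572,910 kg, m_f = 572,910 − 411,000 = 161,910 kg; Δv = 251×9.8×ln(3.538) = 2459.8×1.2637 ≈ 3108 m/s.
Stage 2: m₀ = 104,710 kg, m_f = 104,710 − 77,600 = 27,110 kg; Δv = 289×9.8×ln(3.862) = 2832.2×1.3513 ≈ 3827 m/s.
Stage 3: m₀ = 20,210 kg, m_f = 20,210 − 15,600 = 4,610 kg; Δv = 298×9.8×ln(4.384) = 2920.4×1.4779 ≈ 4316 m/s.
Total Δv = 3108 + 3827 + 4316 = 11251 m/s.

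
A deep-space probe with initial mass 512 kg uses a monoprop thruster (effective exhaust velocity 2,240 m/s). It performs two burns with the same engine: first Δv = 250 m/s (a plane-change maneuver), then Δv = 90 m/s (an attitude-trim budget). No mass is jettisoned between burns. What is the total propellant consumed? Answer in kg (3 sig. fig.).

total propellant consumed ≈ 72.1 kg

After the first burn: m = 512 × exp(−250/2240.0) = 512 × 0.89440 = 457.933 kg.
After the second burn: m = 457.933 × exp(−90/2240.0) = 457.933 × 0.96062 = 439.9 kg.
Total propellant = m₀ − m_final = 512 − 439.9 = 72.1 kg.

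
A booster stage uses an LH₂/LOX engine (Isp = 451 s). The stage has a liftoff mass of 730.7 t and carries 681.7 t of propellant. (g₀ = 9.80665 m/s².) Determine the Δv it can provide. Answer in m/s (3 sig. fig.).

Δv ≈ 12000 m/s

v_e = Isp · g₀ = 451 × 9.80665 = 4422.8 m/s.
m_f = m₀ − m_prop = 730.7 − 681.7 = 49 t.
From the ideal rocket equation, Δv = v_e · ln(m₀/m_f) = 4422.8 × ln(14.91) = 4422.8 × 2.7022 ≈ 11951.2 m/s.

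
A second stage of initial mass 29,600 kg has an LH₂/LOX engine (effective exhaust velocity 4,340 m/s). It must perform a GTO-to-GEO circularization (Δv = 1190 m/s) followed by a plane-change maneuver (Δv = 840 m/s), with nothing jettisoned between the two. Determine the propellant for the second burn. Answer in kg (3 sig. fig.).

After the first burn: m = 29600 × exp(−1190/4340.0) = 29600 × 0.76018 = 22,501.3 kg.
After the second burn: m = 22,501.3 × exp(−840/4340.0) = 22,501.3 × 0.82403 = 18,541.7 kg.
Second-burn propellant = 22,501.3 − 18,541.7 = 3,959.6 kg.

propellant for the second burn ≈ 3960 kg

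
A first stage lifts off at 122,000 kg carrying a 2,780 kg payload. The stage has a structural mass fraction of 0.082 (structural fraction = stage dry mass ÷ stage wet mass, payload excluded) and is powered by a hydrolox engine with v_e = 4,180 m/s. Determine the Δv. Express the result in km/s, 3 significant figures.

Stage wet mass = m₀ − payload = 122,000 − 2,780 = 119,220 kg.
Stage dry mass = ε × stage wet mass = 0.082 × 119,220 = 9,776.04 kg.
Burnout mass m_f = stage dry + payload = 9,776.04 + 2,780 = 12,556.04 kg.
By the Tsiolkovsky rocket equation, Δv = v_e · ln(122,000/12,556.04) = 4180.0 × ln(9.716) = 4180.0 × 2.2738 ≈ 9505 m/s.

Δv ≈ 9.50 km/s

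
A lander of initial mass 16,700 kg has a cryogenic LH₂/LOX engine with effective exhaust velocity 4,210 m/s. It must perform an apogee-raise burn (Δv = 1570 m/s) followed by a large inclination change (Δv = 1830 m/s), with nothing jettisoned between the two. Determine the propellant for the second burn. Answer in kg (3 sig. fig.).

After the first burn: m = 16700 × exp(−1570/4210.0) = 16700 × 0.68872 = 11,501.6 kg.
After the second burn: m = 11,501.6 × exp(−1830/4210.0) = 11,501.6 × 0.64747 = 7,446.94 kg.
Second-burn propellant = 11,501.6 − 7,446.94 = 4,054.66 kg.

propellant for the second burn ≈ 4050 kg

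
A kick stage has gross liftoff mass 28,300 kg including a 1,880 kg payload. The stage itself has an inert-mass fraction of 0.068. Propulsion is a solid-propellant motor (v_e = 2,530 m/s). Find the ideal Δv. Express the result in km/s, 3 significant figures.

Stage wet mass = m₀ − payload = 28,300 − 1,880 = 26,420 kg.
Stage dry mass = ε × stage wet mass = 0.068 × 26,420 = 1,796.56 kg.
Burnout mass m_f = stage dry + payload = 1,796.56 + 1,880 = 3,676.56 kg.
Δv = v_e · ln(28,300/3,676.56) = 2530.0 × ln(7.697) = 2530.0 × 2.0409 ≈ 5163 m/s.

Δv ≈ 5.16 km/s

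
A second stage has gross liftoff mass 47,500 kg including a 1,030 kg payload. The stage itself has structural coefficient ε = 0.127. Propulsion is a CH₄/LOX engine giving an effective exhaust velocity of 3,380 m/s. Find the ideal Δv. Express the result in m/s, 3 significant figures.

Stage wet mass = m₀ − payload = 47,500 − 1,030 = 46,470 kg.
Stage dry mass = ε × stage wet mass = 0.127 × 46,470 = 5,901.69 kg.
Burnout mass m_f = stage dry + payload = 5,901.69 + 1,030 = 6,931.69 kg.
Δv = v_e · ln(47,500/6,931.69) = 3380.0 × ln(6.853) = 3380.0 × 1.9246 ≈ 6505 m/s.

Δv ≈ 6510 m/s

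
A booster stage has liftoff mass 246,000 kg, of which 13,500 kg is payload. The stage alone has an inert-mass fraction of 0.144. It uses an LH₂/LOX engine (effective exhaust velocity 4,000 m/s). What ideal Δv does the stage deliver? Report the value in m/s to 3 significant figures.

Stage wet mass = m₀ − payload = 246,000 − 13,500 = 232,500 kg.
Stage dry mass = ε × stage wet mass = 0.144 × 232,500 = 33,480 kg.
Burnout mass m_f = stage dry + payload = 33,480 + 13,500 = 46,980 kg.
By the Tsiolkovsky rocket equation, Δv = v_e · ln(246,000/46,980) = 4000.0 × ln(5.236) = 4000.0 × 1.6556 ≈ 6622 m/s.

Δv ≈ 6620 m/s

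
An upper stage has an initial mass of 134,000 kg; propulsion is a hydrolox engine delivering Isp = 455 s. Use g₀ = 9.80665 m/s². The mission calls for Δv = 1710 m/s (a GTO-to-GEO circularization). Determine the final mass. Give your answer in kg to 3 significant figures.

final mass ≈ 91300 kg

v_e = Isp · g₀ = 455 × 9.80665 = 4462.0 m/s.
m₀/m_f = exp(Δv / v_e) = exp(1710 / 4462.0) = exp(0.3832) = 1.4670.
m_f = m₀ / 1.4670 = 134,000 / 1.4670 = 91,342.9 kg.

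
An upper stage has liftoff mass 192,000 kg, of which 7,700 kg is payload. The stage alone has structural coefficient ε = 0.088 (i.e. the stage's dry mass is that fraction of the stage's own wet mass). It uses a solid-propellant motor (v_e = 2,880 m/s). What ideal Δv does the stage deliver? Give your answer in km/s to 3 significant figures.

Δv ≈ 6.00 km/s

Stage wet mass = m₀ − payload = 192,000 − 7,700 = 184,300 kg.
Stage dry mass = ε × stage wet mass = 0.088 × 184,300 = 16,218.4 kg.
Burnout mass m_f = stage dry + payload = 16,218.4 + 7,700 = 23,918.4 kg.
By the Tsiolkovsky rocket equation, Δv = v_e · ln(192,000/23,918.4) = 2880.0 × ln(8.027) = 2880.0 × 2.0828 ≈ 5999 m/s.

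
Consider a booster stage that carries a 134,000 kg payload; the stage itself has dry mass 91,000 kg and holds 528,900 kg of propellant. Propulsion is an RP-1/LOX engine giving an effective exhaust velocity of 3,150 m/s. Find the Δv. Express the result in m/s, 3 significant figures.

Δv ≈ 3810 m/s

m₀ = payload + dry + propellant = 134,000 + 91,000 + 528,900 = 753,900 kg.
m_f = payload + dry = 134,000 + 91,000 = 225,000 kg.
Using Δv = v_e ln(m₀/m_f): Δv = v_e · ln(m₀/m_f) = 3150.0 × ln(3.351) = 3150.0 × 1.2092 ≈ 3808.9 m/s.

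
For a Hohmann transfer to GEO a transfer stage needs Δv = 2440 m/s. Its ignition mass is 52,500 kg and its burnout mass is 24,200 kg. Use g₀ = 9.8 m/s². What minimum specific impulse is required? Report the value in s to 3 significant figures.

Isp ≈ 321 s

ln(m₀/m_f) = ln(52500/24200) = ln(2.169) = 0.7745.
From the ideal rocket equation, v_e = Δv / ln(m₀/m_f) = 2440 / 0.7745 = 3150.6 m/s.
Isp = v_e / g₀ = 3150.6 / 9.8 = 321.5 s.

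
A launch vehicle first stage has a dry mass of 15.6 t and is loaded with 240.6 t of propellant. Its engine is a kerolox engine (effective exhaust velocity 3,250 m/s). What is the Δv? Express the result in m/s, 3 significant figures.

m₀ = m_dry + m_prop = 15.6 + 240.6 = 256.2 t.
Δv = v_e · ln(m₀/m_f) = 3250.0 × ln(16.42) = 3250.0 × 2.7987 ≈ 9095.7 m/s.

Δv ≈ 9100 m/s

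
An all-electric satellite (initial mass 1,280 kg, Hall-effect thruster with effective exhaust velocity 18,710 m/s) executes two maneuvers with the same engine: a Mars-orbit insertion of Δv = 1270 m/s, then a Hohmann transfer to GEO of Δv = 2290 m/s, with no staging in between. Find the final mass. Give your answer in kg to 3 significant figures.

final mass ≈ 1060 kg

After the first burn: m = 1280 × exp(−1270/18710.0) = 1280 × 0.93437 = 1,195.99 kg.
After the second burn: m = 1,195.99 × exp(−2290/18710.0) = 1,195.99 × 0.88480 = 1,058.21 kg.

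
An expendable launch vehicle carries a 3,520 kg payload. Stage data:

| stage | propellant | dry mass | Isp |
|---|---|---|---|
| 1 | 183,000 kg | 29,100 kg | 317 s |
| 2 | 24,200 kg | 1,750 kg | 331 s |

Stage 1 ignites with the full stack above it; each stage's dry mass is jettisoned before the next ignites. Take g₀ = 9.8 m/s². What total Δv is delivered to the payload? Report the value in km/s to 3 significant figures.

Δv ≈ 9.99 km/s

Ignition mass of stage 1 = 183,000+29,100 + 24,200+1,750 + 3,520 = 241,570 kg.
Stage 1: m₀ = 241,570 kg, m_f = 241,570 − 183,000 = 58,570 kg; Δv = 317×9.8×ln(4.124) = 3106.6×1.4169 ≈ 4402 m/s.
Stage 2: m₀ = 29,470 kg, m_f = 29,470 − 24,200 = 5,270 kg; Δv = 331×9.8×ln(5.592) = 3243.8×1.7213 ≈ 5584 m/s.
Total Δv = 4402 + 5584 = 9986 m/s.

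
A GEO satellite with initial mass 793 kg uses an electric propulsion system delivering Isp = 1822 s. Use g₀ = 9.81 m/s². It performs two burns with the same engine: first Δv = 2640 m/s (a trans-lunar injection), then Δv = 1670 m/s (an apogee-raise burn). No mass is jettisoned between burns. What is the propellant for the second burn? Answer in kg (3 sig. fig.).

propellant for the second burn ≈ 61.0 kg

v_e = Isp · g₀ = 1822 × 9.81 = 17873.8 m/s.
After the first burn: m = 793 × exp(−2640/17873.8) = 793 × 0.86269 = 684.113 kg.
After the second burn: m = 684.113 × exp(−1670/17873.8) = 684.113 × 0.91080 = 623.09 kg.
Second-burn propellant = 684.113 − 623.09 = 61.023 kg.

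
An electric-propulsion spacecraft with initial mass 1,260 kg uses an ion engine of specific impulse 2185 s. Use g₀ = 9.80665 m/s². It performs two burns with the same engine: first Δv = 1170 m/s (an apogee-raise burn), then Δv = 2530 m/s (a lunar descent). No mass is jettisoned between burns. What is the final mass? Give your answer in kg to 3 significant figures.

final mass ≈ 1060 kg

v_e = Isp · g₀ = 2185 × 9.80665 = 21427.5 m/s.
After the first burn: m = 1260 × exp(−1170/21427.5) = 1260 × 0.94686 = 1,193.04 kg.
After the second burn: m = 1,193.04 × exp(−2530/21427.5) = 1,193.04 × 0.88863 = 1,060.17 kg.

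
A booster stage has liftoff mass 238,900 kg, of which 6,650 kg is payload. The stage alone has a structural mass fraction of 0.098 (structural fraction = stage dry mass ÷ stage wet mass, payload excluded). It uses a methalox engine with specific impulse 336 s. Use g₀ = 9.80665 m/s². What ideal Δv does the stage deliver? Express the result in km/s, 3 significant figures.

Stage wet mass = m₀ − payload = 238,900 − 6,650 = 232,250 kg.
Stage dry mass = ε × stage wet mass = 0.098 × 232,250 = 22,760.5 kg.
Burnout mass m_f = stage dry + payload = 22,760.5 + 6,650 = 29,410.5 kg.
v_e = Isp · g₀ = 336 × 9.80665 = 3295.0 m/s.
Rocket equation: Δv = v_e · ln(238,900/29,410.5) = 3295.0 × ln(8.123) = 3295.0 × 2.0947 ≈ 6902 m/s.

Δv ≈ 6.90 km/s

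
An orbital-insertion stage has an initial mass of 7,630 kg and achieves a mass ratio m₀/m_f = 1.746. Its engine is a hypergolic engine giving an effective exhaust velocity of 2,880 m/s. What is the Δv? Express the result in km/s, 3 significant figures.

From the ideal rocket equation, Δv = v_e · ln(1.746) = 2880.0 × 0.5573 ≈ 1605.1 m/s.

Δv ≈ 1.61 km/s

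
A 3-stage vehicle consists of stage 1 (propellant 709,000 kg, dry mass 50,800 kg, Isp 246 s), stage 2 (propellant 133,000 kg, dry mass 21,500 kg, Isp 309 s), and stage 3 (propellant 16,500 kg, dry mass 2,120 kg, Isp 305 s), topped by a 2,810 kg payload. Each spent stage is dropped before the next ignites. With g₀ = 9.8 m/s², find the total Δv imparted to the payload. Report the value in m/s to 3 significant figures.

Δv ≈ 12100 m/s

Ignition mass of stage 1 = 709,000+50,800 + 133,000+21,500 + 16,500+2,120 + 2,810 = 935,730 kg.
Stage 1: m₀ = 935,730 kg, m_f = 935,730 − 709,000 = 226,730 kg; Δv = 246×9.8×ln(4.127) = 2410.8×1.4176 ≈ 3417 m/s.
Stage 2: m₀ = 175,930 kg, m_f = 175,930 − 133,000 = 42,930 kg; Δv = 309×9.8×ln(4.098) = 3028.2×1.4105 ≈ 4271 m/s.
Stage 3: m₀ = 21,430 kg, m_f = 21,430 − 16,500 = 4,930 kg; Δv = 305×9.8×ln(4.347) = 2989.0×1.4695 ≈ 4392 m/s.
Total Δv = 3417 + 4271 + 4392 = 12080 m/s.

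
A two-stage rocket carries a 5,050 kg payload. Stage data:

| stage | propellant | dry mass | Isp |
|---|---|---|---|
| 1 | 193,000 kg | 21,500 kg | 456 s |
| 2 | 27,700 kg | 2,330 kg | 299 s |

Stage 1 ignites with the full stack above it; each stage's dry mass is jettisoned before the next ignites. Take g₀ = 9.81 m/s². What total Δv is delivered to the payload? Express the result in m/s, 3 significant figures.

Ignition mass of stage 1 = 193,000+21,500 + 27,700+2,330 + 5,050 = 249,580 kg.
Stage 1: m₀ = 249,580 kg, m_f = 249,580 − 193,000 = 56,580 kg; Δv = 456×9.81×ln(4.411) = 4473.4×1.4841 ≈ 6639 m/s.
Stage 2: m₀ = 35,080 kg, m_f = 35,080 − 27,700 = 7,380 kg; Δv = 299×9.81×ln(4.753) = 2933.2×1.5589 ≈ 4572 m/s.
Total Δv = 6639 + 4572 = 11211 m/s.

Δv ≈ 11200 m/s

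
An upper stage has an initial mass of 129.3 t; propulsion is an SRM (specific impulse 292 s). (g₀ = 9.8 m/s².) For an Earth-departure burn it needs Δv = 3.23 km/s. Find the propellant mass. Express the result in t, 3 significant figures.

propellant mass ≈ 87.5 t

v_e = Isp · g₀ = 292 × 9.8 = 2861.6 m/s.
From the ideal rocket equation, m₀/m_f = exp(Δv / v_e) = exp(3230 / 2861.6) = exp(1.1287) = 3.0918.
m_f = 129.3 / 3.0918 = 41.8203 t, so propellant = m₀ − m_f = 129.3 − 41.8203 = 87.4797 t.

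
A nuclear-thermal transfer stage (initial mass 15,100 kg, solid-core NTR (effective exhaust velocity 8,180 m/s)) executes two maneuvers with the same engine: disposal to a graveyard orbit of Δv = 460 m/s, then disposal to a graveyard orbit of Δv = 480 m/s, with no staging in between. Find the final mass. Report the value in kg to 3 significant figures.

After the first burn: m = 15100 × exp(−460/8180.0) = 15100 × 0.94532 = 14,274.3 kg.
After the second burn: m = 14,274.3 × exp(−480/8180.0) = 14,274.3 × 0.94301 = 13,460.8 kg.

final mass ≈ 13500 kg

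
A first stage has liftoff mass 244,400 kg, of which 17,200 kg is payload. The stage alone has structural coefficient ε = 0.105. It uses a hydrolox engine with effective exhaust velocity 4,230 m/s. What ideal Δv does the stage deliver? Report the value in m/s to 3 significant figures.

Stage wet mass = m₀ − payload = 244,400 − 17,200 = 227,200 kg.
Stage dry mass = ε × stage wet mass = 0.105 × 227,200 = 23,856 kg.
Burnout mass m_f = stage dry + payload = 23,856 + 17,200 = 41,056 kg.
Using Δv = v_e ln(m₀/m_f): Δv = v_e · ln(244,400/41,056) = 4230.0 × ln(5.953) = 4230.0 × 1.7839 ≈ 7546 m/s.

Δv ≈ 7550 m/s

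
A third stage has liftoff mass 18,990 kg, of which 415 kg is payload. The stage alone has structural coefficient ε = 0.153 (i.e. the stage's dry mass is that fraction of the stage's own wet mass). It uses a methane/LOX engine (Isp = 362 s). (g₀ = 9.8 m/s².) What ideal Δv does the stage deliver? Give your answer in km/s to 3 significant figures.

Δv ≈ 6.25 km/s

Stage wet mass = m₀ − payload = 18,990 − 415 = 18,575 kg.
Stage dry mass = ε × stage wet mass = 0.153 × 18,575 = 2,841.98 kg.
Burnout mass m_f = stage dry + payload = 2,841.98 + 415 = 3,256.98 kg.
v_e = Isp · g₀ = 362 × 9.8 = 3547.6 m/s.
Δv = v_e · ln(18,990/3,256.98) = 3547.6 × ln(5.831) = 3547.6 × 1.7631 ≈ 6255 m/s.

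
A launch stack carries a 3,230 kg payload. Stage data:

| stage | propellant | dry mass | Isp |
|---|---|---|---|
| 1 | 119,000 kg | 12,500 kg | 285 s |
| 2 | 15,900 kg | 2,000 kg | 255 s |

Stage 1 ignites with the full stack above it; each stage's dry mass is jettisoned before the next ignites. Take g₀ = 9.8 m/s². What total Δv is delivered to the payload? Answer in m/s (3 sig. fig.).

Δv ≈ 7710 m/s

Ignition mass of stage 1 = 119,000+12,500 + 15,900+2,000 + 3,230 = 152,630 kg.
Stage 1: m₀ = 152,630 kg, m_f = 152,630 − 119,000 = 33,630 kg; Δv = 285×9.8×ln(4.539) = 2793.0×1.5126 ≈ 4225 m/s.
Stage 2: m₀ = 21,130 kg, m_f = 21,130 − 15,900 = 5,230 kg; Δv = 255×9.8×ln(4.04) = 2499.0×1.3963 ≈ 3489 m/s.
Total Δv = 4225 + 3489 = 7714 m/s.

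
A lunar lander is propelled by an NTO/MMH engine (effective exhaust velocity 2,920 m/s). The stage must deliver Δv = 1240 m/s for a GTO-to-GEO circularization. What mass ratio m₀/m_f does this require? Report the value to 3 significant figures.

m₀/m_f = exp(Δv / v_e) = exp(1240 / 2920.0) = exp(0.4247) = 1.5291.

mass ratio ≈ 1.53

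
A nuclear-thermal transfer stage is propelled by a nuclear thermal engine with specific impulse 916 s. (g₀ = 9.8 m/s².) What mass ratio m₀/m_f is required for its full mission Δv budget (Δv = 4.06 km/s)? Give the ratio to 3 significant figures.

mass ratio ≈ 1.57

v_e = Isp · g₀ = 916 × 9.8 = 8976.8 m/s.
By the Tsiolkovsky rocket equation, m₀/m_f = exp(Δv / v_e) = exp(4060 / 8976.8) = exp(0.4523) = 1.5719.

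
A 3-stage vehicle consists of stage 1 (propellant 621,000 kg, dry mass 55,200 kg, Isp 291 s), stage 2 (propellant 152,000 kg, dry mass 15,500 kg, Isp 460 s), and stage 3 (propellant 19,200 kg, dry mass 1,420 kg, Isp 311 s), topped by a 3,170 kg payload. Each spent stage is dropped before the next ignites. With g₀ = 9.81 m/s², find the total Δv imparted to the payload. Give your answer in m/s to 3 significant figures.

Δv ≈ 15800 m/s

Ignition mass of stage 1 = 621,000+55,200 + 152,000+15,500 + 19,200+1,420 + 3,170 = 867,490 kg.
Stage 1: m₀ = 867,490 kg, m_f = 867,490 − 621,000 = 246,490 kg; Δv = 291×9.81×ln(3.519) = 2854.7×1.2583 ≈ 3592 m/s.
Stage 2: m₀ = 191,290 kg, m_f = 191,290 − 152,000 = 39,290 kg; Δv = 460×9.81×ln(4.869) = 4512.6×1.5828 ≈ 7143 m/s.
Stage 3: m₀ = 23,790 kg, m_f = 23,790 − 19,200 = 4,590 kg; Δv = 311×9.81×ln(5.183) = 3050.9×1.6454 ≈ 5020 m/s.
Total Δv = 3592 + 7143 + 5020 = 15755 m/s.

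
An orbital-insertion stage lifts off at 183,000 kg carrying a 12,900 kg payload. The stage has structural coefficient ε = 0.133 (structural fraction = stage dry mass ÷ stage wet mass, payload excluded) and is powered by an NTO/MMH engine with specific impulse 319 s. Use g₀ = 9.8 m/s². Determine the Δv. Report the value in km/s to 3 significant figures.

Δv ≈ 5.12 km/s

Stage wet mass = m₀ − payload = 183,000 − 12,900 = 170,100 kg.
Stage dry mass = ε × stage wet mass = 0.133 × 170,100 = 22,623.3 kg.
Burnout mass m_f = stage dry + payload = 22,623.3 + 12,900 = 35,523.3 kg.
v_e = Isp · g₀ = 319 × 9.8 = 3126.2 m/s.
Δv = v_e · ln(183,000/35,523.3) = 3126.2 × ln(5.152) = 3126.2 × 1.6393 ≈ 5125 m/s.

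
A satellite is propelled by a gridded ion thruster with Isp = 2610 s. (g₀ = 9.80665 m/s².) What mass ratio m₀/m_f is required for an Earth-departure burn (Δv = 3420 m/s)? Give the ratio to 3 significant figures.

mass ratio ≈ 1.14

v_e = Isp · g₀ = 2610 × 9.80665 = 25595.4 m/s.
Using Δv = v_e ln(m₀/m_f): m₀/m_f = exp(Δv / v_e) = exp(3420 / 25595.4) = exp(0.1336) = 1.1430.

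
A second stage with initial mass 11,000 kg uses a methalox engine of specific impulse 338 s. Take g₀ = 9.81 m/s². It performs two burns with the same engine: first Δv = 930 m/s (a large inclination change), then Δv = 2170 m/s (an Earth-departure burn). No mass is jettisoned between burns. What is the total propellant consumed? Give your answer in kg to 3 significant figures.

v_e = Isp · g₀ = 338 × 9.81 = 3315.8 m/s.
After the first burn: m = 11000 × exp(−930/3315.8) = 11000 × 0.75542 = 8,309.62 kg.
After the second burn: m = 8,309.62 × exp(−2170/3315.8) = 8,309.62 × 0.51973 = 4,318.76 kg.
Total propellant = m₀ − m_final = 11000 − 4,318.76 = 6,681.24 kg.

total propellant consumed ≈ 6680 kg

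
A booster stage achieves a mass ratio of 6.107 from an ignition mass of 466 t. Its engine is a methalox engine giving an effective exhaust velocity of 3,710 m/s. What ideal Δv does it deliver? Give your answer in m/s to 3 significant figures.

Δv = v_e · ln(6.107) = 3710.0 × 1.8094 ≈ 6713.0 m/s.

Δv ≈ 6710 m/s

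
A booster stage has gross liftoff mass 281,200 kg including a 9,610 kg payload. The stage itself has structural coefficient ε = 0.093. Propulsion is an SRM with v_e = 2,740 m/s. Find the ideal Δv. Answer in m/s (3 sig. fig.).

Stage wet mass = m₀ − payload = 281,200 − 9,610 = 271,590 kg.
Stage dry mass = ε × stage wet mass = 0.093 × 271,590 = 25,257.9 kg.
Burnout mass m_f = stage dry + payload = 25,257.9 + 9,610 = 34,867.9 kg.
By the Tsiolkovsky rocket equation, Δv = v_e · ln(281,200/34,867.9) = 2740.0 × ln(8.065) = 2740.0 × 2.0875 ≈ 5720 m/s.

Δv ≈ 5720 m/s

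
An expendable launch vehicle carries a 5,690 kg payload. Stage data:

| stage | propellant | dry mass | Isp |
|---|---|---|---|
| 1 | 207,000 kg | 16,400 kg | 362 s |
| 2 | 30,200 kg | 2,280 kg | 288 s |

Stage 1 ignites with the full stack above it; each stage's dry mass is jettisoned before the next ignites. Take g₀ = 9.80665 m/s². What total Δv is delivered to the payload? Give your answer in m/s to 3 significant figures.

Ignition mass of stage 1 = 207,000+16,400 + 30,200+2,280 + 5,690 = 261,570 kg.
Stage 1: m₀ = 261,570 kg, m_f = 261,570 − 207,000 = 54,570 kg; Δv = 362×9.80665×ln(4.793) = 3550.0×1.5672 ≈ 5564 m/s.
Stage 2: m₀ = 38,170 kg, m_f = 38,170 − 30,200 = 7,970 kg; Δv = 288×9.80665×ln(4.789) = 2824.3×1.5664 ≈ 4424 m/s.
Total Δv = 5564 + 4424 = 9988 m/s.

Δv ≈ 9990 m/s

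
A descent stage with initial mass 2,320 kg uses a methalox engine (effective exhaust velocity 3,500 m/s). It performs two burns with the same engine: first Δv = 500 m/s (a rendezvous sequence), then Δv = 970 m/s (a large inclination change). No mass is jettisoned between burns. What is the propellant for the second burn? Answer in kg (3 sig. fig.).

propellant for the second burn ≈ 487 kg

After the first burn: m = 2320 × exp(−500/3500.0) = 2320 × 0.86688 = 2,011.16 kg.
After the second burn: m = 2,011.16 × exp(−970/3500.0) = 2,011.16 × 0.75795 = 1,524.36 kg.
Second-burn propellant = 2,011.16 − 1,524.36 = 486.8 kg.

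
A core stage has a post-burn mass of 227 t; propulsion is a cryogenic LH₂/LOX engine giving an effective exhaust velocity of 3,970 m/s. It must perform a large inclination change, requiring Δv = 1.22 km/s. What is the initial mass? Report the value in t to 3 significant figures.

initial mass ≈ 309 t

m₀/m_f = exp(Δv / v_e) = exp(1220 / 3970.0) = exp(0.3073) = 1.3598.
m₀ = m_f × 1.3598 = 227 × 1.3598 = 308.675 t.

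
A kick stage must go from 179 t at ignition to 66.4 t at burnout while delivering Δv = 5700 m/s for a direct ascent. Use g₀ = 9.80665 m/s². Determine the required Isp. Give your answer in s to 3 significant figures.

Isp ≈ 586 s

ln(m₀/m_f) = ln(179000/66400) = ln(2.696) = 0.9917.
Using Δv = v_e ln(m₀/m_f): v_e = Δv / ln(m₀/m_f) = 5700 / 0.9917 = 5747.8 m/s.
Isp = v_e / g₀ = 5747.8 / 9.80665 = 586.1 s.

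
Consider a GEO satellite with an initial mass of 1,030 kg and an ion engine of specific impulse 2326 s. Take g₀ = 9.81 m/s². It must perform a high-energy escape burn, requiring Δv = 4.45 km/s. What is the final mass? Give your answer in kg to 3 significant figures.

final mass ≈ 848 kg

v_e = Isp · g₀ = 2326 × 9.81 = 22818.1 m/s.
Using Δv = v_e ln(m₀/m_f): m₀/m_f = exp(Δv / v_e) = exp(4450 / 22818.1) = exp(0.1950) = 1.2153.
m_f = m₀ / 1.2153 = 1,030 / 1.2153 = 847.527 kg.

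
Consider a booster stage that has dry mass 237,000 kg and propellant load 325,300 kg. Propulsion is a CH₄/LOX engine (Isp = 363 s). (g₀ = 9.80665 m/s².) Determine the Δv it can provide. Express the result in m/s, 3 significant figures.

Δv ≈ 3080 m/s

v_e = Isp · g₀ = 363 × 9.80665 = 3559.8 m/s.
m₀ = m_dry + m_prop = 237,000 + 325,300 = 562,300 kg.
Δv = v_e · ln(m₀/m_f) = 3559.8 × ln(2.373) = 3559.8 × 0.8640 ≈ 3075.6 m/s.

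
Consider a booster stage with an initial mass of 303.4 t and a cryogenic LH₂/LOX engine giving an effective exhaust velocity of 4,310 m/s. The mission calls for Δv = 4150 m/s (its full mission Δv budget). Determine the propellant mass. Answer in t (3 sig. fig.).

m₀/m_f = exp(Δv / v_e) = exp(4150 / 4310.0) = exp(0.9629) = 2.6192.
m_f = 303.4 / 2.6192 = 115.837 t, so propellant = m₀ − m_f = 303.4 − 115.837 = 187.563 t.

propellant mass ≈ 188 t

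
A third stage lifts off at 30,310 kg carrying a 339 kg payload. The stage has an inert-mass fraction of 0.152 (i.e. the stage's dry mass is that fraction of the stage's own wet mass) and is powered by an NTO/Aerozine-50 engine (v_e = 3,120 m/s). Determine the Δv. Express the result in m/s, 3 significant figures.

Stage wet mass = m₀ − payload = 30,310 − 339 = 29,971 kg.
Stage dry mass = ε × stage wet mass = 0.152 × 29,971 = 4,555.59 kg.
Burnout mass m_f = stage dry + payload = 4,555.59 + 339 = 4,894.59 kg.
From the ideal rocket equation, Δv = v_e · ln(30,310/4,894.59) = 3120.0 × ln(6.193) = 3120.0 × 1.8233 ≈ 5689 m/s.

Δv ≈ 5690 m/s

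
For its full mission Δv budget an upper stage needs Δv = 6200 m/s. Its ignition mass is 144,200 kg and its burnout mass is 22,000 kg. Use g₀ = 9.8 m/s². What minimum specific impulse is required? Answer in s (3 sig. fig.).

Isp ≈ 336 s

ln(m₀/m_f) = ln(144200/22000) = ln(6.555) = 1.8802.
From the ideal rocket equation, v_e = Δv / ln(m₀/m_f) = 6200 / 1.8802 = 3297.6 m/s.
Isp = v_e / g₀ = 3297.6 / 9.8 = 336.5 s.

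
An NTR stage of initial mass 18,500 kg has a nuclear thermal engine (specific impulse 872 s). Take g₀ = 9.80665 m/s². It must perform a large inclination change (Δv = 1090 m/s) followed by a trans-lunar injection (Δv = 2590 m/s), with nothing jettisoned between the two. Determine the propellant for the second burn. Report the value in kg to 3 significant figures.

propellant for the second burn ≈ 4260 kg

v_e = Isp · g₀ = 872 × 9.80665 = 8551.4 m/s.
After the first burn: m = 18500 × exp(−1090/8551.4) = 18500 × 0.88032 = 16,285.9 kg.
After the second burn: m = 16,285.9 × exp(−2590/8551.4) = 16,285.9 × 0.73869 = 12,030.2 kg.
Second-burn propellant = 16,285.9 − 12,030.2 = 4,255.7 kg.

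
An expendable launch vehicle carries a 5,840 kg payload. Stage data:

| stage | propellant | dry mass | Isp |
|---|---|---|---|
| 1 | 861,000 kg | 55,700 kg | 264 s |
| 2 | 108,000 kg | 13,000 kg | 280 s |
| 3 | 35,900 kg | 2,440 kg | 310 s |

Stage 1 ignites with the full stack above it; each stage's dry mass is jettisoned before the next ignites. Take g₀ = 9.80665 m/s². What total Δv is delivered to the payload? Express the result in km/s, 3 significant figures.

Δv ≈ 12.1 km/s

Ignition mass of stage 1 = 861,000+55,700 + 108,000+13,000 + 35,900+2,440 + 5,840 = 1,081,880 kg.
Stage 1: m₀ = 1,081,880 kg, m_f = 1,081,880 − 861,000 = 220,880 kg; Δv = 264×9.80665×ln(4.898) = 2589.0×1.5888 ≈ 4113 m/s.
Stage 2: m₀ = 165,180 kg, m_f = 165,180 − 108,000 = 57,180 kg; Δv = 280×9.80665×ln(2.889) = 2745.9×1.0608 ≈ 2913 m/s.
Stage 3: m₀ = 44,180 kg, m_f = 44,180 − 35,900 = 8,280 kg; Δv = 310×9.80665×ln(5.336) = 3040.1×1.6744 ≈ 5090 m/s.
Total Δv = 4113 + 2913 + 5090 = 12116 m/s.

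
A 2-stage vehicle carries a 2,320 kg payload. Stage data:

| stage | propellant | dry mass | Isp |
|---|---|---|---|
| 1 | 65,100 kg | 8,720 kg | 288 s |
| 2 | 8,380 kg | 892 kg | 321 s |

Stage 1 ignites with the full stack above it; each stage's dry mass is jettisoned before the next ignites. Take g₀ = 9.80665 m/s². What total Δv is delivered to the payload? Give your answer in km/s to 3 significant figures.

Ignition mass of stage 1 = 65,100+8,720 + 8,380+892 + 2,320 = 85,412 kg.
Stage 1: m₀ = 85,412 kg, m_f = 85,412 − 65,100 = 20,312 kg; Δv = 288×9.80665×ln(4.205) = 2824.3×1.4363 ≈ 4056 m/s.
Stage 2: m₀ = 11,592 kg, m_f = 11,592 − 8,380 = 3,212 kg; Δv = 321×9.80665×ln(3.609) = 3147.9×1.2834 ≈ 4040 m/s.
Total Δv = 4056 + 4040 = 8096 m/s.

Δv ≈ 8.10 km/s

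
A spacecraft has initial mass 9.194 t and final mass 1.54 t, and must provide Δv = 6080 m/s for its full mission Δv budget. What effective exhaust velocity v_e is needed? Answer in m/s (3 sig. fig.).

v_e ≈ 3400 m/s

ln(m₀/m_f) = ln(9194/1540) = ln(5.97) = 1.7868.
v_e = Δv / ln(m₀/m_f) = 6080 / 1.7868 = 3402.8 m/s.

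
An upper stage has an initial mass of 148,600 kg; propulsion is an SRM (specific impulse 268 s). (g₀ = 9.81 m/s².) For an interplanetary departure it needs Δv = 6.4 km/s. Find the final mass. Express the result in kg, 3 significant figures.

final mass ≈ 13000 kg

v_e = Isp · g₀ = 268 × 9.81 = 2629.1 m/s.
m₀/m_f = exp(Δv / v_e) = exp(6400 / 2629.1) = exp(2.4343) = 11.4080.
m_f = m₀ / 11.4080 = 148,600 / 11.4080 = 13,025.9 kg.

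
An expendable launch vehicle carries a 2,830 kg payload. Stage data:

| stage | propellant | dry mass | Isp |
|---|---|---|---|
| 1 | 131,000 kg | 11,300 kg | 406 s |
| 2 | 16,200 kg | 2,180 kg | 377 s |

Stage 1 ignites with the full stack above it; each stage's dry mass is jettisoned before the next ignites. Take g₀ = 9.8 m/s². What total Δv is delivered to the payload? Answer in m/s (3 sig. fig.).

Δv ≈ 11800 m/s

Ignition mass of stage 1 = 131,000+11,300 + 16,200+2,180 + 2,830 = 163,510 kg.
Stage 1: m₀ = 163,510 kg, m_f = 163,510 − 131,000 = 32,510 kg; Δv = 406×9.8×ln(5.03) = 3978.8×1.6153 ≈ 6427 m/s.
Stage 2: m₀ = 21,210 kg, m_f = 21,210 − 16,200 = 5,010 kg; Δv = 377×9.8×ln(4.234) = 3694.6×1.4430 ≈ 5331 m/s.
Total Δv = 6427 + 5331 = 11758 m/s.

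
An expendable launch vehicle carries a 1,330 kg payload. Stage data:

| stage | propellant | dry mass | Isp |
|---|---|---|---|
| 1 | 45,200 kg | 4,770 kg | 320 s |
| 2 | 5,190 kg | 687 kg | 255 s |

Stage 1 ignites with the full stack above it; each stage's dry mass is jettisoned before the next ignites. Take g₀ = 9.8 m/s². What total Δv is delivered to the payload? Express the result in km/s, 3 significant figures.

Δv ≈ 8.08 km/s

Ignition mass of stage 1 = 45,200+4,770 + 5,190+687 + 1,330 = 57,177 kg.
Stage 1: m₀ = 57,177 kg, m_f = 57,177 − 45,200 = 11,977 kg; Δv = 320×9.8×ln(4.774) = 3136.0×1.5632 ≈ 4902 m/s.
Stage 2: m₀ = 7,207 kg, m_f = 7,207 − 5,190 = 2,017 kg; Δv = 255×9.8×ln(3.573) = 2499.0×1.2734 ≈ 3182 m/s.
Total Δv = 4902 + 3182 = 8084 m/s.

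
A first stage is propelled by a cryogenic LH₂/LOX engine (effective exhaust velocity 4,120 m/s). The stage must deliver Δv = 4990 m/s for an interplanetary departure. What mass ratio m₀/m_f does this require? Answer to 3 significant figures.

mass ratio ≈ 3.36

m₀/m_f = exp(Δv / v_e) = exp(4990 / 4120.0) = exp(1.2112) = 3.3574.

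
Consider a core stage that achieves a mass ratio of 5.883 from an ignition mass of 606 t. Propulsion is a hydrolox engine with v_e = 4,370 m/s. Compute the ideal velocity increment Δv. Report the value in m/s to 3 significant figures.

From the ideal rocket equation, Δv = v_e · ln(5.883) = 4370.0 × 1.7721 ≈ 7743.9 m/s.

Δv ≈ 7740 m/s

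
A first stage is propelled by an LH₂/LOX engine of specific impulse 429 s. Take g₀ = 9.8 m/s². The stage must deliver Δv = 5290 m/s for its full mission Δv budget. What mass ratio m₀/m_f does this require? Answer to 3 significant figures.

mass ratio ≈ 3.52

v_e = Isp · g₀ = 429 × 9.8 = 4204.2 m/s.
Rocket equation: m₀/m_f = exp(Δv / v_e) = exp(5290 / 4204.2) = exp(1.2583) = 3.5193.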